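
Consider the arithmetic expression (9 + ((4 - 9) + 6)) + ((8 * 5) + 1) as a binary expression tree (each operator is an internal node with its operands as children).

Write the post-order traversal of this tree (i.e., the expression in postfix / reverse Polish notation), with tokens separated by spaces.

Post-order on an expression tree gives postfix notation: for each operator, emit left operand, right operand, then the operator.

9 4 9 - 6 + + 8 5 * 1 + +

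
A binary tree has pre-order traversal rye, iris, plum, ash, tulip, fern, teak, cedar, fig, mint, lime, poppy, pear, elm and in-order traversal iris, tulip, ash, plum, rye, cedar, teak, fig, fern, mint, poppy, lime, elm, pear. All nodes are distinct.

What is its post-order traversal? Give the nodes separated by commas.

tulip, ash, plum, iris, cedar, fig, teak, poppy, elm, pear, lime, mint, fern, rye

The first element of pre-order is the root; it splits in-order into left and right subtrees.
Root rye: left subtree has 4 nodes {iris, tulip, ash, plum}, right has 9 {cedar, teak, fig, fern, mint, poppy, lime, elm, pear}.
  Root iris: left subtree has 0 nodes { }, right has 3 {tulip, ash, plum}.
    Root plum: left subtree has 2 nodes {tulip, ash}, right has 0 { }.
      Root ash: left subtree has 1 node {tulip}, right has 0 { }.
  Root fern: left subtree has 3 nodes {cedar, teak, fig}, right has 5 {mint, poppy, lime, elm, pear}.
    Root teak: left subtree has 1 node {cedar}, right has 1 {fig}.
    Root mint: left subtree has 0 nodes { }, right has 4 {poppy, lime, elm, pear}.
      Root lime: left subtree has 1 node {poppy}, right has 2 {elm, pear}.
        Root pear: left subtree has 1 node {elm}, right has 0 { }.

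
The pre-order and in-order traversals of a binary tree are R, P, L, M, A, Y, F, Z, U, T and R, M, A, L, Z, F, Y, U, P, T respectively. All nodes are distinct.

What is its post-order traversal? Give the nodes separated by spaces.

A M Z F U Y L T P R

The first element of pre-order is the root; it splits in-order into left and right subtrees.
Root R: left subtree has 0 nodes { }, right has 9 {M, A, L, Z, F, Y, U, P, T}.
  Root P: left subtree has 7 nodes {M, A, L, Z, F, Y, U}, right has 1 {T}.
    Root L: left subtree has 2 nodes {M, A}, right has 4 {Z, F, Y, U}.
      Root M: left subtree has 0 nodes { }, right has 1 {A}.
      Root Y: left subtree has 2 nodes {Z, F}, right has 1 {U}.
        Root F: left subtree has 1 node {Z}, right has 0 { }.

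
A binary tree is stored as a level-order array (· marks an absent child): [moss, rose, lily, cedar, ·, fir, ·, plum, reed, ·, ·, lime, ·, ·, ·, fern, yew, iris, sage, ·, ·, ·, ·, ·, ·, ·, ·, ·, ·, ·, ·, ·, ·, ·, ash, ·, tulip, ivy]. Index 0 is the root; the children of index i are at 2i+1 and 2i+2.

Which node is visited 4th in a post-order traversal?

plum

Post-order visits the left subtree, then the right subtree, then the node.
At moss: go left to rose.
  At rose: go left to cedar.
    At cedar: go left to plum.
      At plum: go left to fern.
        fern is a leaf — visit fern.
      At plum: go right to yew.
        At yew: no left child.
        At yew: go right to ash.
          ash is a leaf — visit ash.
        Visit yew.
      Visit plum.
    At cedar: go right to reed.
      At reed: go left to iris.
        At iris: no left child.
        At iris: go right to tulip.
          tulip is a leaf — visit tulip.
        Visit iris.
      At reed: go right to sage.
        At sage: go left to ivy.
          ivy is a leaf — visit ivy.
        At sage: no right child.
        Visit sage.
      Visit reed.
    Visit cedar.
  At rose: no right child.
  Visit rose.
At moss: go right to lily.
  At lily: go left to fir.
    At fir: go left to lime.
      lime is a leaf — visit lime.
    At fir: no right child.
    Visit fir.
  At lily: no right child.
  Visit lily.
Visit moss.
Full post-order sequence: fern, ash, yew, plum, tulip, iris, ivy, sage, reed, cedar, rose, lime, fir, lily, moss.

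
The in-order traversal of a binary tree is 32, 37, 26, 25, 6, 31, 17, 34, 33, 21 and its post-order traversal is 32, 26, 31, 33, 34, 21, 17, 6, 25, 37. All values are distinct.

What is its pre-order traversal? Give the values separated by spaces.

37 32 25 26 6 17 31 21 34 33

The last element of post-order is the root; it splits in-order into left and right subtrees.
Root 37: left subtree has 1 node {32}, right has 8 {26, 25, 6, 31, 17, 34, 33, 21}.
  Root 25: left subtree has 1 node {26}, right has 6 {6, 31, 17, 34, 33, 21}.
    Root 6: left subtree has 0 nodes { }, right has 5 {31, 17, 34, 33, 21}.
      Root 17: left subtree has 1 node {31}, right has 3 {34, 33, 21}.
        Root 21: left subtree has 2 nodes {34, 33}, right has 0 { }.
          Root 34: left subtree has 0 nodes { }, right has 1 {33}.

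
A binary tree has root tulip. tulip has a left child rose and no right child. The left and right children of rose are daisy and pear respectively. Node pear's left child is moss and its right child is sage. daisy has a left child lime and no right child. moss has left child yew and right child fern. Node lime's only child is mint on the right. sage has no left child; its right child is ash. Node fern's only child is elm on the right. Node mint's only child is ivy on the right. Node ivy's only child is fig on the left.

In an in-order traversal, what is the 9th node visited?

In-order visits the left subtree, then the node, then the right subtree.
At tulip: go left to rose.
  At rose: go left to daisy.
    At daisy: go left to lime.
      At lime: no left child.
      Visit lime.
      At lime: go right to mint.
        At mint: no left child.
        Visit mint.
        At mint: go right to ivy.
          At ivy: go left to fig.
            fig is a leaf — visit fig.
          Visit ivy.
          At ivy: no right child.
    Visit daisy.
    At daisy: no right child.
  Visit rose.
  At rose: go right to pear.
    At pear: go left to moss.
      At moss: go left to yew.
        yew is a leaf — visit yew.
      Visit moss.
      At moss: go right to fern.
        At fern: no left child.
        Visit fern.
        At fern: go right to elm.
          elm is a leaf — visit elm.
    Visit pear.
    At pear: go right to sage.
      At sage: no left child.
      Visit sage.
      At sage: go right to ash.
        ash is a leaf — visit ash.
Visit tulip.
At tulip: no right child.
Full in-order sequence: lime, mint, fig, ivy, daisy, rose, yew, moss, fern, elm, pear, sage, ash, tulip.

fern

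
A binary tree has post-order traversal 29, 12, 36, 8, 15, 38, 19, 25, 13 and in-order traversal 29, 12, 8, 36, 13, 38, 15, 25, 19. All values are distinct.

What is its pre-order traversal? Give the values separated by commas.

The last element of post-order is the root; it splits in-order into left and right subtrees.
Root 13: left subtree has 4 nodes {29, 12, 8, 36}, right has 4 {38, 15, 25, 19}.
  Root 8: left subtree has 2 nodes {29, 12}, right has 1 {36}.
    Root 12: left subtree has 1 node {29}, right has 0 { }.
  Root 25: left subtree has 2 nodes {38, 15}, right has 1 {19}.
    Root 38: left subtree has 0 nodes { }, right has 1 {15}.

13, 8, 12, 29, 36, 25, 38, 15, 19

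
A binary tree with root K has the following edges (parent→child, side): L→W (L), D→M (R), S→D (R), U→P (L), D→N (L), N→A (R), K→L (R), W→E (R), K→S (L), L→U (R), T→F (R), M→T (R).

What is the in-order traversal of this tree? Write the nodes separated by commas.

In-order visits the left subtree, then the node, then the right subtree.
At K: go left to S.
  At S: no left child.
  Visit S.
  At S: go right to D.
    At D: go left to N.
      At N: no left child.
      Visit N.
      At N: go right to A.
        A is a leaf — visit A.
    Visit D.
    At D: go right to M.
      At M: no left child.
      Visit M.
      At M: go right to T.
        At T: no left child.
        Visit T.
        At T: go right to F.
          F is a leaf — visit F.
Visit K.
At K: go right to L.
  At L: go left to W.
    At W: no left child.
    Visit W.
    At W: go right to E.
      E is a leaf — visit E.
  Visit L.
  At L: go right to U.
    At U: go left to P.
      P is a leaf — visit P.
    Visit U.
    At U: no right child.

S, N, A, D, M, T, F, K, W, E, L, P, U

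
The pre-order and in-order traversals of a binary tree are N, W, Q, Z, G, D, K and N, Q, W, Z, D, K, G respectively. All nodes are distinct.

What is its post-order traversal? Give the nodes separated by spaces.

The first element of pre-order is the root; it splits in-order into left and right subtrees.
Root N: left subtree has 0 nodes { }, right has 6 {Q, W, Z, D, K, G}.
  Root W: left subtree has 1 node {Q}, right has 4 {Z, D, K, G}.
    Root Z: left subtree has 0 nodes { }, right has 3 {D, K, G}.
      Root G: left subtree has 2 nodes {D, K}, right has 0 { }.
        Root D: left subtree has 0 nodes { }, right has 1 {K}.

Q K D G Z W N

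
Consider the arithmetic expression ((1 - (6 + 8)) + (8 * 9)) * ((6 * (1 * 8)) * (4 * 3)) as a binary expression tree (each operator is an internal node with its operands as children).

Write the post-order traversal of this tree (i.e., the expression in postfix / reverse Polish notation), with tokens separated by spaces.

1 6 8 + - 8 9 * + 6 1 8 * * 4 3 * * *

Post-order on an expression tree gives postfix notation: for each operator, emit left operand, right operand, then the operator.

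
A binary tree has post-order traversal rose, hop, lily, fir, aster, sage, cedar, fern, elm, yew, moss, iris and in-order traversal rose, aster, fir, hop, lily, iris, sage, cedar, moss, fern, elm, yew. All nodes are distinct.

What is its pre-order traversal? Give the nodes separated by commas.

iris, aster, rose, fir, lily, hop, moss, cedar, sage, yew, elm, fern

The last element of post-order is the root; it splits in-order into left and right subtrees.
Root iris: left subtree has 5 nodes {rose, aster, fir, hop, lily}, right has 6 {sage, cedar, moss, fern, elm, yew}.
  Root aster: left subtree has 1 node {rose}, right has 3 {fir, hop, lily}.
    Root fir: left subtree has 0 nodes { }, right has 2 {hop, lily}.
      Root lily: left subtree has 1 node {hop}, right has 0 { }.
  Root moss: left subtree has 2 nodes {sage, cedar}, right has 3 {fern, elm, yew}.
    Root cedar: left subtree has 1 node {sage}, right has 0 { }.
    Root yew: left subtree has 2 nodes {fern, elm}, right has 0 { }.
      Root elm: left subtree has 1 node {fern}, right has 0 { }.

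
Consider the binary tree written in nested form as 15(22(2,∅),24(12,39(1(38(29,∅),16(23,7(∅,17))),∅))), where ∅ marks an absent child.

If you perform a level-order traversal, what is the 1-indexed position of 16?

9

Level-order visits nodes level by level from the root, left to right within each level.
Level 0: 15
Level 1: 22, 24
Level 2: 2, 12, 39
Level 3: 1
Level 4: 38, 16
Level 5: 29, 23, 7
Level 6: 17
Full level-order sequence: 15, 22, 24, 2, 12, 39, 1, 38, 16, 29, 23, 7, 17.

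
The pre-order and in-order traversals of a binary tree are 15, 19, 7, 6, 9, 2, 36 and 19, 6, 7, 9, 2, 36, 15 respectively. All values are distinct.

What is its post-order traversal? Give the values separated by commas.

The first element of pre-order is the root; it splits in-order into left and right subtrees.
Root 15: left subtree has 6 nodes {19, 6, 7, 9, 2, 36}, right has 0 { }.
  Root 19: left subtree has 0 nodes { }, right has 5 {6, 7, 9, 2, 36}.
    Root 7: left subtree has 1 node {6}, right has 3 {9, 2, 36}.
      Root 9: left subtree has 0 nodes { }, right has 2 {2, 36}.
        Root 2: left subtree has 0 nodes { }, right has 1 {36}.

6, 36, 2, 9, 7, 19, 15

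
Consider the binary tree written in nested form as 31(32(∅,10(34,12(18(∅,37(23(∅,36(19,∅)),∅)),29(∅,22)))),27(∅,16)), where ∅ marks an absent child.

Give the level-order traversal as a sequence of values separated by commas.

Level-order visits nodes level by level from the root, left to right within each level.
Level 0: 31
Level 1: 32, 27
Level 2: 10, 16
Level 3: 34, 12
Level 4: 18, 29
Level 5: 37, 22
Level 6: 23
Level 7: 36
Level 8: 19

31, 32, 27, 10, 16, 34, 12, 18, 29, 37, 22, 23, 36, 19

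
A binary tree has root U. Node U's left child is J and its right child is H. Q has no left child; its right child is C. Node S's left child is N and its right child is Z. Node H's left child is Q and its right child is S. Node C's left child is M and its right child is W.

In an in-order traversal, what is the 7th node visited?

H

In-order visits the left subtree, then the node, then the right subtree.
At U: go left to J.
  J is a leaf — visit J.
Visit U.
At U: go right to H.
  At H: go left to Q.
    At Q: no left child.
    Visit Q.
    At Q: go right to C.
      At C: go left to M.
        M is a leaf — visit M.
      Visit C.
      At C: go right to W.
        W is a leaf — visit W.
  Visit H.
  At H: go right to S.
    At S: go left to N.
      N is a leaf — visit N.
    Visit S.
    At S: go right to Z.
      Z is a leaf — visit Z.
Full in-order sequence: J, U, Q, M, C, W, H, N, S, Z.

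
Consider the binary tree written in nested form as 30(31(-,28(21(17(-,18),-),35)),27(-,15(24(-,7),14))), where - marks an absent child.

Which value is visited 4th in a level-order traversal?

Level-order visits nodes level by level from the root, left to right within each level.
Level 0: 30
Level 1: 31, 27
Level 2: 28, 15
Level 3: 21, 35, 24, 14
Level 4: 17, 7
Level 5: 18
Full level-order sequence: 30, 31, 27, 28, 15, 21, 35, 24, 14, 17, 7, 18.

28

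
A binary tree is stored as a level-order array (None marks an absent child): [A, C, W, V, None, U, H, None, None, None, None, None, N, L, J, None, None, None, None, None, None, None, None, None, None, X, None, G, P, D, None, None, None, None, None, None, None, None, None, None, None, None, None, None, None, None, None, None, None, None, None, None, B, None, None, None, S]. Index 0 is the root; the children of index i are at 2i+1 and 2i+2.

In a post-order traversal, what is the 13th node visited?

Post-order visits the left subtree, then the right subtree, then the node.
At A: go left to C.
  At C: go left to V.
    V is a leaf — visit V.
  At C: no right child.
  Visit C.
At A: go right to W.
  At W: go left to U.
    At U: no left child.
    At U: go right to N.
      At N: go left to X.
        At X: no left child.
        At X: go right to B.
          B is a leaf — visit B.
        Visit X.
      At N: no right child.
      Visit N.
    Visit U.
  At W: go right to H.
    At H: go left to L.
      At L: go left to G.
        At G: no left child.
        At G: go right to S.
          S is a leaf — visit S.
        Visit G.
      At L: go right to P.
        P is a leaf — visit P.
      Visit L.
    At H: go right to J.
      At J: go left to D.
        D is a leaf — visit D.
      At J: no right child.
      Visit J.
    Visit H.
  Visit W.
Visit A.
Full post-order sequence: V, C, B, X, N, U, S, G, P, L, D, J, H, W, A.

H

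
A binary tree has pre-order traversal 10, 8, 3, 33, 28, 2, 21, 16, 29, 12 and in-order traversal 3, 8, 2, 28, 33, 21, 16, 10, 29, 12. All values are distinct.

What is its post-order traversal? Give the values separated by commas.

The first element of pre-order is the root; it splits in-order into left and right subtrees.
Root 10: left subtree has 7 nodes {3, 8, 2, 28, 33, 21, 16}, right has 2 {29, 12}.
  Root 8: left subtree has 1 node {3}, right has 5 {2, 28, 33, 21, 16}.
    Root 33: left subtree has 2 nodes {2, 28}, right has 2 {21, 16}.
      Root 28: left subtree has 1 node {2}, right has 0 { }.
      Root 21: left subtree has 0 nodes { }, right has 1 {16}.
  Root 29: left subtree has 0 nodes { }, right has 1 {12}.

3, 2, 28, 16, 21, 33, 8, 12, 29, 10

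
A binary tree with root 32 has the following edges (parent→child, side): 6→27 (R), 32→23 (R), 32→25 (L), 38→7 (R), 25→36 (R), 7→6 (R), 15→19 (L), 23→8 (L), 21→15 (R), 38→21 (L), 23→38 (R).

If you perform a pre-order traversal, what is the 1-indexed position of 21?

Pre-order visits the node, then its left subtree, then its right subtree.
Visit 32.
At 32: go left to 25.
  Visit 25.
  At 25: no left child.
  At 25: go right to 36.
    36 is a leaf — visit 36.
At 32: go right to 23.
  Visit 23.
  At 23: go left to 8.
    8 is a leaf — visit 8.
  At 23: go right to 38.
    Visit 38.
    At 38: go left to 21.
      Visit 21.
      At 21: no left child.
      At 21: go right to 15.
        Visit 15.
        At 15: go left to 19.
          19 is a leaf — visit 19.
        At 15: no right child.
    At 38: go right to 7.
      Visit 7.
      At 7: no left child.
      At 7: go right to 6.
        Visit 6.
        At 6: no left child.
        At 6: go right to 27.
          27 is a leaf — visit 27.
Full pre-order sequence: 32, 25, 36, 23, 8, 38, 21, 15, 19, 7, 6, 27.

7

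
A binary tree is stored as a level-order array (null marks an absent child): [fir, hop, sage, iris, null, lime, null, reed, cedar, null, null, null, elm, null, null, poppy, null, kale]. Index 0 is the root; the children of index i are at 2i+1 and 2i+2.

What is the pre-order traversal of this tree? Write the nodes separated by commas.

fir, hop, iris, reed, poppy, cedar, kale, sage, lime, elm

Pre-order visits the node, then its left subtree, then its right subtree.
Visit fir.
At fir: go left to hop.
  Visit hop.
  At hop: go left to iris.
    Visit iris.
    At iris: go left to reed.
      Visit reed.
      At reed: go left to poppy.
        poppy is a leaf — visit poppy.
      At reed: no right child.
    At iris: go right to cedar.
      Visit cedar.
      At cedar: go left to kale.
        kale is a leaf — visit kale.
      At cedar: no right child.
  At hop: no right child.
At fir: go right to sage.
  Visit sage.
  At sage: go left to lime.
    Visit lime.
    At lime: no left child.
    At lime: go right to elm.
      elm is a leaf — visit elm.
  At sage: no right child.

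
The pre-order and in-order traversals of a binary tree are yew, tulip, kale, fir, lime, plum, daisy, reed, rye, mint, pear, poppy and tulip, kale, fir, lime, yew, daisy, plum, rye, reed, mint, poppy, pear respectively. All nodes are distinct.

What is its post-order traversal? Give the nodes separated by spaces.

The first element of pre-order is the root; it splits in-order into left and right subtrees.
Root yew: left subtree has 4 nodes {tulip, kale, fir, lime}, right has 7 {daisy, plum, rye, reed, mint, poppy, pear}.
  Root tulip: left subtree has 0 nodes { }, right has 3 {kale, fir, lime}.
    Root kale: left subtree has 0 nodes { }, right has 2 {fir, lime}.
      Root fir: left subtree has 0 nodes { }, right has 1 {lime}.
  Root plum: left subtree has 1 node {daisy}, right has 5 {rye, reed, mint, poppy, pear}.
    Root reed: left subtree has 1 node {rye}, right has 3 {mint, poppy, pear}.
      Root mint: left subtree has 0 nodes { }, right has 2 {poppy, pear}.
        Root pear: left subtree has 1 node {poppy}, right has 0 { }.

lime fir kale tulip daisy rye poppy pear mint reed plum yew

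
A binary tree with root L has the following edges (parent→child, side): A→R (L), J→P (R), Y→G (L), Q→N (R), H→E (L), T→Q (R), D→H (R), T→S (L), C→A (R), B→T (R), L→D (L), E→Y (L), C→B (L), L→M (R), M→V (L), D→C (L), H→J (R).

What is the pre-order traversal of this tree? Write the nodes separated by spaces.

Pre-order visits the node, then its left subtree, then its right subtree.
Visit L.
At L: go left to D.
  Visit D.
  At D: go left to C.
    Visit C.
    At C: go left to B.
      Visit B.
      At B: no left child.
      At B: go right to T.
        Visit T.
        At T: go left to S.
          S is a leaf — visit S.
        At T: go right to Q.
          Visit Q.
          At Q: no left child.
          At Q: go right to N.
            N is a leaf — visit N.
    At C: go right to A.
      Visit A.
      At A: go left to R.
        R is a leaf — visit R.
      At A: no right child.
  At D: go right to H.
    Visit H.
    At H: go left to E.
      Visit E.
      At E: go left to Y.
        Visit Y.
        At Y: go left to G.
          G is a leaf — visit G.
        At Y: no right child.
      At E: no right child.
    At H: go right to J.
      Visit J.
      At J: no left child.
      At J: go right to P.
        P is a leaf — visit P.
At L: go right to M.
  Visit M.
  At M: go left to V.
    V is a leaf — visit V.
  At M: no right child.

L D C B T S Q N A R H E Y G J P M V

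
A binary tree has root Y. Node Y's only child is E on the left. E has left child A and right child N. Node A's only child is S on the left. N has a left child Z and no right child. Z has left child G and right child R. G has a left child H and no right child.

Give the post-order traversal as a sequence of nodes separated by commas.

S, A, H, G, R, Z, N, E, Y

Post-order visits the left subtree, then the right subtree, then the node.
At Y: go left to E.
  At E: go left to A.
    At A: go left to S.
      S is a leaf — visit S.
    At A: no right child.
    Visit A.
  At E: go right to N.
    At N: go left to Z.
      At Z: go left to G.
        At G: go left to H.
          H is a leaf — visit H.
        At G: no right child.
        Visit G.
      At Z: go right to R.
        R is a leaf — visit R.
      Visit Z.
    At N: no right child.
    Visit N.
  Visit E.
At Y: no right child.
Visit Y.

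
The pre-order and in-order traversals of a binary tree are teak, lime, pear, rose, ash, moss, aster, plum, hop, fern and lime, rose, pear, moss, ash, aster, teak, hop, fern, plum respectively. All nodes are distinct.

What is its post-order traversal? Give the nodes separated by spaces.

The first element of pre-order is the root; it splits in-order into left and right subtrees.
Root teak: left subtree has 6 nodes {lime, rose, pear, moss, ash, aster}, right has 3 {hop, fern, plum}.
  Root lime: left subtree has 0 nodes { }, right has 5 {rose, pear, moss, ash, aster}.
    Root pear: left subtree has 1 node {rose}, right has 3 {moss, ash, aster}.
      Root ash: left subtree has 1 node {moss}, right has 1 {aster}.
  Root plum: left subtree has 2 nodes {hop, fern}, right has 0 { }.
    Root hop: left subtree has 0 nodes { }, right has 1 {fern}.

rose moss aster ash pear lime fern hop plum teak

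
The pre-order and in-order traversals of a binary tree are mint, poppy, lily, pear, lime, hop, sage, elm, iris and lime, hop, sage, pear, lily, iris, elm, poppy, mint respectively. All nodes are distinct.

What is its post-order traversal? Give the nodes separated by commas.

sage, hop, lime, pear, iris, elm, lily, poppy, mint

The first element of pre-order is the root; it splits in-order into left and right subtrees.
Root mint: left subtree has 8 nodes {lime, hop, sage, pear, lily, iris, elm, poppy}, right has 0 { }.
  Root poppy: left subtree has 7 nodes {lime, hop, sage, pear, lily, iris, elm}, right has 0 { }.
    Root lily: left subtree has 4 nodes {lime, hop, sage, pear}, right has 2 {iris, elm}.
      Root pear: left subtree has 3 nodes {lime, hop, sage}, right has 0 { }.
        Root lime: left subtree has 0 nodes { }, right has 2 {hop, sage}.
          Root hop: left subtree has 0 nodes { }, right has 1 {sage}.
      Root elm: left subtree has 1 node {iris}, right has 0 { }.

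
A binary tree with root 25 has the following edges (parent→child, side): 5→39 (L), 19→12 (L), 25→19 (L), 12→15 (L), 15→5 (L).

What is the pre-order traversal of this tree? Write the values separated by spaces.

25 19 12 15 5 39

Pre-order visits the node, then its left subtree, then its right subtree.
Visit 25.
At 25: go left to 19.
  Visit 19.
  At 19: go left to 12.
    Visit 12.
    At 12: go left to 15.
      Visit 15.
      At 15: go left to 5.
        Visit 5.
        At 5: go left to 39.
          39 is a leaf — visit 39.
        At 5: no right child.
      At 15: no right child.
    At 12: no right child.
  At 19: no right child.
At 25: no right child.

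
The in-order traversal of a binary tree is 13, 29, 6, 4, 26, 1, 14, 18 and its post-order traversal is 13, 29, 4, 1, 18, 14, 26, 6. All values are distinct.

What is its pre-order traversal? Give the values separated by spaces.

6 29 13 26 4 14 1 18

The last element of post-order is the root; it splits in-order into left and right subtrees.
Root 6: left subtree has 2 nodes {13, 29}, right has 5 {4, 26, 1, 14, 18}.
  Root 29: left subtree has 1 node {13}, right has 0 { }.
  Root 26: left subtree has 1 node {4}, right has 3 {1, 14, 18}.
    Root 14: left subtree has 1 node {1}, right has 1 {18}.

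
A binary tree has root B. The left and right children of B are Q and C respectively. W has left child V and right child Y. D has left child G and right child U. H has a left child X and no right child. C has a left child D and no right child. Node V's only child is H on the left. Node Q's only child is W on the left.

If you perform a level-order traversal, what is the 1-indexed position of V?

Level-order visits nodes level by level from the root, left to right within each level.
Level 0: B
Level 1: Q, C
Level 2: W, D
Level 3: V, Y, G, U
Level 4: H
Level 5: X
Full level-order sequence: B, Q, C, W, D, V, Y, G, U, H, X.

6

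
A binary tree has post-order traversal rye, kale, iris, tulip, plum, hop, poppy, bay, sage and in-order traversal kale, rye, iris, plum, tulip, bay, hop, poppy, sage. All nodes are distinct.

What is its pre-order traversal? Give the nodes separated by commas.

sage, bay, plum, iris, kale, rye, tulip, poppy, hop

The last element of post-order is the root; it splits in-order into left and right subtrees.
Root sage: left subtree has 8 nodes {kale, rye, iris, plum, tulip, bay, hop, poppy}, right has 0 { }.
  Root bay: left subtree has 5 nodes {kale, rye, iris, plum, tulip}, right has 2 {hop, poppy}.
    Root plum: left subtree has 3 nodes {kale, rye, iris}, right has 1 {tulip}.
      Root iris: left subtree has 2 nodes {kale, rye}, right has 0 { }.
        Root kale: left subtree has 0 nodes { }, right has 1 {rye}.
    Root poppy: left subtree has 1 node {hop}, right has 0 { }.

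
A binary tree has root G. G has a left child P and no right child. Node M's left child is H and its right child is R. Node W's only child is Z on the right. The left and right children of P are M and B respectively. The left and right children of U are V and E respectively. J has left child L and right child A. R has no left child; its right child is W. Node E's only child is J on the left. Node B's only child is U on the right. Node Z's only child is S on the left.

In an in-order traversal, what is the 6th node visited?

In-order visits the left subtree, then the node, then the right subtree.
At G: go left to P.
  At P: go left to M.
    At M: go left to H.
      H is a leaf — visit H.
    Visit M.
    At M: go right to R.
      At R: no left child.
      Visit R.
      At R: go right to W.
        At W: no left child.
        Visit W.
        At W: go right to Z.
          At Z: go left to S.
            S is a leaf — visit S.
          Visit Z.
          At Z: no right child.
  Visit P.
  At P: go right to B.
    At B: no left child.
    Visit B.
    At B: go right to U.
      At U: go left to V.
        V is a leaf — visit V.
      Visit U.
      At U: go right to E.
        At E: go left to J.
          At J: go left to L.
            L is a leaf — visit L.
          Visit J.
          At J: go right to A.
            A is a leaf — visit A.
        Visit E.
        At E: no right child.
Visit G.
At G: no right child.
Full in-order sequence: H, M, R, W, S, Z, P, B, V, U, L, J, A, E, G.

Z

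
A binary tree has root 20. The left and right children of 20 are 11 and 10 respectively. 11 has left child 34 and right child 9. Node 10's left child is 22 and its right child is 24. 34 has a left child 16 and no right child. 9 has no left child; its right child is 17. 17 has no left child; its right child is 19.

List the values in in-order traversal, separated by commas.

16, 34, 11, 9, 17, 19, 20, 22, 10, 24

In-order visits the left subtree, then the node, then the right subtree.
At 20: go left to 11.
  At 11: go left to 34.
    At 34: go left to 16.
      16 is a leaf — visit 16.
    Visit 34.
    At 34: no right child.
  Visit 11.
  At 11: go right to 9.
    At 9: no left child.
    Visit 9.
    At 9: go right to 17.
      At 17: no left child.
      Visit 17.
      At 17: go right to 19.
        19 is a leaf — visit 19.
Visit 20.
At 20: go right to 10.
  At 10: go left to 22.
    22 is a leaf — visit 22.
  Visit 10.
  At 10: go right to 24.
    24 is a leaf — visit 24.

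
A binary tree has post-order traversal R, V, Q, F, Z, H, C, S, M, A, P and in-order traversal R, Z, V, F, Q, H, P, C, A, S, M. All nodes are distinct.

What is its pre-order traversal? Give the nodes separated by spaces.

The last element of post-order is the root; it splits in-order into left and right subtrees.
Root P: left subtree has 6 nodes {R, Z, V, F, Q, H}, right has 4 {C, A, S, M}.
  Root H: left subtree has 5 nodes {R, Z, V, F, Q}, right has 0 { }.
    Root Z: left subtree has 1 node {R}, right has 3 {V, F, Q}.
      Root F: left subtree has 1 node {V}, right has 1 {Q}.
  Root A: left subtree has 1 node {C}, right has 2 {S, M}.
    Root M: left subtree has 1 node {S}, right has 0 { }.

P H Z R F V Q A C M S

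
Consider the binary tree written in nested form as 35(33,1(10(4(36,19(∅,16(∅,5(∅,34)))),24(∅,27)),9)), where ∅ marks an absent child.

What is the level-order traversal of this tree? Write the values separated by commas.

Level-order visits nodes level by level from the root, left to right within each level.
Level 0: 35
Level 1: 33, 1
Level 2: 10, 9
Level 3: 4, 24
Level 4: 36, 19, 27
Level 5: 16
Level 6: 5
Level 7: 34

35, 33, 1, 10, 9, 4, 24, 36, 19, 27, 16, 5, 34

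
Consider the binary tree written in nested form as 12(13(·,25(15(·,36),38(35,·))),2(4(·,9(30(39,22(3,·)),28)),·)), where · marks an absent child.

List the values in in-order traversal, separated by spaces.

In-order visits the left subtree, then the node, then the right subtree.
At 12: go left to 13.
  At 13: no left child.
  Visit 13.
  At 13: go right to 25.
    At 25: go left to 15.
      At 15: no left child.
      Visit 15.
      At 15: go right to 36.
        36 is a leaf — visit 36.
    Visit 25.
    At 25: go right to 38.
      At 38: go left to 35.
        35 is a leaf — visit 35.
      Visit 38.
      At 38: no right child.
Visit 12.
At 12: go right to 2.
  At 2: go left to 4.
    At 4: no left child.
    Visit 4.
    At 4: go right to 9.
      At 9: go left to 30.
        At 30: go left to 39.
          39 is a leaf — visit 39.
        Visit 30.
        At 30: go right to 22.
          At 22: go left to 3.
            3 is a leaf — visit 3.
          Visit 22.
          At 22: no right child.
      Visit 9.
      At 9: go right to 28.
        28 is a leaf — visit 28.
  Visit 2.
  At 2: no right child.

13 15 36 25 35 38 12 4 39 30 3 22 9 28 2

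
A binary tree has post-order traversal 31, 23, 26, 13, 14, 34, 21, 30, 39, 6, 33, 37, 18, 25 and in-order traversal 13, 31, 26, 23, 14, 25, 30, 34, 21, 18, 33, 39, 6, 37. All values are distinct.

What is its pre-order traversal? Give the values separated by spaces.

25 14 13 26 31 23 18 30 21 34 37 33 6 39

The last element of post-order is the root; it splits in-order into left and right subtrees.
Root 25: left subtree has 5 nodes {13, 31, 26, 23, 14}, right has 8 {30, 34, 21, 18, 33, 39, 6, 37}.
  Root 14: left subtree has 4 nodes {13, 31, 26, 23}, right has 0 { }.
    Root 13: left subtree has 0 nodes { }, right has 3 {31, 26, 23}.
      Root 26: left subtree has 1 node {31}, right has 1 {23}.
  Root 18: left subtree has 3 nodes {30, 34, 21}, right has 4 {33, 39, 6, 37}.
    Root 30: left subtree has 0 nodes { }, right has 2 {34, 21}.
      Root 21: left subtree has 1 node {34}, right has 0 { }.
    Root 37: left subtree has 3 nodes {33, 39, 6}, right has 0 { }.
      Root 33: left subtree has 0 nodes { }, right has 2 {39, 6}.
        Root 6: left subtree has 1 node {39}, right has 0 { }.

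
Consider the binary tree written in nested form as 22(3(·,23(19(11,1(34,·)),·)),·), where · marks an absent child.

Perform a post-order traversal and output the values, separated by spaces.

Post-order visits the left subtree, then the right subtree, then the node.
At 22: go left to 3.
  At 3: no left child.
  At 3: go right to 23.
    At 23: go left to 19.
      At 19: go left to 11.
        11 is a leaf — visit 11.
      At 19: go right to 1.
        At 1: go left to 34.
          34 is a leaf — visit 34.
        At 1: no right child.
        Visit 1.
      Visit 19.
    At 23: no right child.
    Visit 23.
  Visit 3.
At 22: no right child.
Visit 22.

11 34 1 19 23 3 22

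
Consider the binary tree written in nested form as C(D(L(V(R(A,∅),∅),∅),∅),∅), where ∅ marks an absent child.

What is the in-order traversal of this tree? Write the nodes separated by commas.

In-order visits the left subtree, then the node, then the right subtree.
At C: go left to D.
  At D: go left to L.
    At L: go left to V.
      At V: go left to R.
        At R: go left to A.
          A is a leaf — visit A.
        Visit R.
        At R: no right child.
      Visit V.
      At V: no right child.
    Visit L.
    At L: no right child.
  Visit D.
  At D: no right child.
Visit C.
At C: no right child.

A, R, V, L, D, C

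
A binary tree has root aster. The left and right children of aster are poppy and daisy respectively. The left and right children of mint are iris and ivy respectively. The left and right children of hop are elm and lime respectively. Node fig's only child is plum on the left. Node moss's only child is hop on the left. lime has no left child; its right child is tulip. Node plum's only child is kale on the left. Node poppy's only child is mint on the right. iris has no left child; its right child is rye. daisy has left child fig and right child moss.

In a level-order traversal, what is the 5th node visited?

fig

Level-order visits nodes level by level from the root, left to right within each level.
Level 0: aster
Level 1: poppy, daisy
Level 2: mint, fig, moss
Level 3: iris, ivy, plum, hop
Level 4: rye, kale, elm, lime
Level 5: tulip
Full level-order sequence: aster, poppy, daisy, mint, fig, moss, iris, ivy, plum, hop, rye, kale, elm, lime, tulip.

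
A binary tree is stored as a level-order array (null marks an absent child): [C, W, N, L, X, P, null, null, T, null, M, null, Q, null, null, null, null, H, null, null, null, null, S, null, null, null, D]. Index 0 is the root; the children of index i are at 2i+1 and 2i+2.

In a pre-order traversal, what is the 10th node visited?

Pre-order visits the node, then its left subtree, then its right subtree.
Visit C.
At C: go left to W.
  Visit W.
  At W: go left to L.
    Visit L.
    At L: no left child.
    At L: go right to T.
      Visit T.
      At T: go left to H.
        H is a leaf — visit H.
      At T: no right child.
  At W: go right to X.
    Visit X.
    At X: no left child.
    At X: go right to M.
      Visit M.
      At M: no left child.
      At M: go right to S.
        S is a leaf — visit S.
At C: go right to N.
  Visit N.
  At N: go left to P.
    Visit P.
    At P: no left child.
    At P: go right to Q.
      Visit Q.
      At Q: no left child.
      At Q: go right to D.
        D is a leaf — visit D.
  At N: no right child.
Full pre-order sequence: C, W, L, T, H, X, M, S, N, P, Q, D.

P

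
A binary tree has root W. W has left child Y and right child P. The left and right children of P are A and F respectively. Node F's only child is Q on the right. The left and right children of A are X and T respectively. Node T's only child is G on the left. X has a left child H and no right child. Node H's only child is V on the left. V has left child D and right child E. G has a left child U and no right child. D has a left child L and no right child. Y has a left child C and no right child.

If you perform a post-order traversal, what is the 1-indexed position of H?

Post-order visits the left subtree, then the right subtree, then the node.
At W: go left to Y.
  At Y: go left to C.
    C is a leaf — visit C.
  At Y: no right child.
  Visit Y.
At W: go right to P.
  At P: go left to A.
    At A: go left to X.
      At X: go left to H.
        At H: go left to V.
          At V: go left to D.
            At D: go left to L.
              L is a leaf — visit L.
            At D: no right child.
            Visit D.
          At V: go right to E.
            E is a leaf — visit E.
          Visit V.
        At H: no right child.
        Visit H.
      At X: no right child.
      Visit X.
    At A: go right to T.
      At T: go left to G.
        At G: go left to U.
          U is a leaf — visit U.
        At G: no right child.
        Visit G.
      At T: no right child.
      Visit T.
    Visit A.
  At P: go right to F.
    At F: no left child.
    At F: go right to Q.
      Q is a leaf — visit Q.
    Visit F.
  Visit P.
Visit W.
Full post-order sequence: C, Y, L, D, E, V, H, X, U, G, T, A, Q, F, P, W.

7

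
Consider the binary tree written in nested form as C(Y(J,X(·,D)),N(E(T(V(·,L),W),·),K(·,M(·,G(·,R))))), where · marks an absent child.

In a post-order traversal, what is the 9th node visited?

Post-order visits the left subtree, then the right subtree, then the node.
At C: go left to Y.
  At Y: go left to J.
    J is a leaf — visit J.
  At Y: go right to X.
    At X: no left child.
    At X: go right to D.
      D is a leaf — visit D.
    Visit X.
  Visit Y.
At C: go right to N.
  At N: go left to E.
    At E: go left to T.
      At T: go left to V.
        At V: no left child.
        At V: go right to L.
          L is a leaf — visit L.
        Visit V.
      At T: go right to W.
        W is a leaf — visit W.
      Visit T.
    At E: no right child.
    Visit E.
  At N: go right to K.
    At K: no left child.
    At K: go right to M.
      At M: no left child.
      At M: go right to G.
        At G: no left child.
        At G: go right to R.
          R is a leaf — visit R.
        Visit G.
      Visit M.
    Visit K.
  Visit N.
Visit C.
Full post-order sequence: J, D, X, Y, L, V, W, T, E, R, G, M, K, N, C.

E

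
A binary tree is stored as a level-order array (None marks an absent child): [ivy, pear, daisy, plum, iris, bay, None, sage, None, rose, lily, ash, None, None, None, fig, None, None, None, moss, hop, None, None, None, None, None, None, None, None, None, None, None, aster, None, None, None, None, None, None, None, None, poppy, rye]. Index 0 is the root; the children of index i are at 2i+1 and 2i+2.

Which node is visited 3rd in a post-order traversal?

Post-order visits the left subtree, then the right subtree, then the node.
At ivy: go left to pear.
  At pear: go left to plum.
    At plum: go left to sage.
      At sage: go left to fig.
        At fig: no left child.
        At fig: go right to aster.
          aster is a leaf — visit aster.
        Visit fig.
      At sage: no right child.
      Visit sage.
    At plum: no right child.
    Visit plum.
  At pear: go right to iris.
    At iris: go left to rose.
      At rose: go left to moss.
        moss is a leaf — visit moss.
      At rose: go right to hop.
        At hop: go left to poppy.
          poppy is a leaf — visit poppy.
        At hop: go right to rye.
          rye is a leaf — visit rye.
        Visit hop.
      Visit rose.
    At iris: go right to lily.
      lily is a leaf — visit lily.
    Visit iris.
  Visit pear.
At ivy: go right to daisy.
  At daisy: go left to bay.
    At bay: go left to ash.
      ash is a leaf — visit ash.
    At bay: no right child.
    Visit bay.
  At daisy: no right child.
  Visit daisy.
Visit ivy.
Full post-order sequence: aster, fig, sage, plum, moss, poppy, rye, hop, rose, lily, iris, pear, ash, bay, daisy, ivy.

sage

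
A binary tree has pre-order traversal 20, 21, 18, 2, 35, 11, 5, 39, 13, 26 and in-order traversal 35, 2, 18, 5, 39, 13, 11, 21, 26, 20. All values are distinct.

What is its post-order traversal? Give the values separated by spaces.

35 2 13 39 5 11 18 26 21 20

The first element of pre-order is the root; it splits in-order into left and right subtrees.
Root 20: left subtree has 9 nodes {35, 2, 18, 5, 39, 13, 11, 21, 26}, right has 0 { }.
  Root 21: left subtree has 7 nodes {35, 2, 18, 5, 39, 13, 11}, right has 1 {26}.
    Root 18: left subtree has 2 nodes {35, 2}, right has 4 {5, 39, 13, 11}.
      Root 2: left subtree has 1 node {35}, right has 0 { }.
      Root 11: left subtree has 3 nodes {5, 39, 13}, right has 0 { }.
        Root 5: left subtree has 0 nodes { }, right has 2 {39, 13}.
          Root 39: left subtree has 0 nodes { }, right has 1 {13}.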